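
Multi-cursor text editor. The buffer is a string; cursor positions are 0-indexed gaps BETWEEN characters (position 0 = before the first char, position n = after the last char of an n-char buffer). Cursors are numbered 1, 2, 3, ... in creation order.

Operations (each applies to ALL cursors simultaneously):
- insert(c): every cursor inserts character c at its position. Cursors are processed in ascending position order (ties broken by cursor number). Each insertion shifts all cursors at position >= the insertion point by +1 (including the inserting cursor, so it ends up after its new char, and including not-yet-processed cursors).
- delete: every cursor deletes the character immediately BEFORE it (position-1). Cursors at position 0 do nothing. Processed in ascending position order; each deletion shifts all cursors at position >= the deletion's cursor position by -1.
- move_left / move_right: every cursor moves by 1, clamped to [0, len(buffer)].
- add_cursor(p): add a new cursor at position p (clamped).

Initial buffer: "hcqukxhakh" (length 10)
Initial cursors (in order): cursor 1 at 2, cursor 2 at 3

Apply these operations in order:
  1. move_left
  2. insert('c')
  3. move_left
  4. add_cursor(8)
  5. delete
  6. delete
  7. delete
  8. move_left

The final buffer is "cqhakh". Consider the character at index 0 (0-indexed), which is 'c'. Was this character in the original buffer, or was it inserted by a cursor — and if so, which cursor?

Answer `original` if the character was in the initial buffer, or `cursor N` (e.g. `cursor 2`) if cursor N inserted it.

Answer: cursor 2

Derivation:
After op 1 (move_left): buffer="hcqukxhakh" (len 10), cursors c1@1 c2@2, authorship ..........
After op 2 (insert('c')): buffer="hcccqukxhakh" (len 12), cursors c1@2 c2@4, authorship .1.2........
After op 3 (move_left): buffer="hcccqukxhakh" (len 12), cursors c1@1 c2@3, authorship .1.2........
After op 4 (add_cursor(8)): buffer="hcccqukxhakh" (len 12), cursors c1@1 c2@3 c3@8, authorship .1.2........
After op 5 (delete): buffer="ccqukhakh" (len 9), cursors c1@0 c2@1 c3@5, authorship 12.......
After op 6 (delete): buffer="cquhakh" (len 7), cursors c1@0 c2@0 c3@3, authorship 2......
After op 7 (delete): buffer="cqhakh" (len 6), cursors c1@0 c2@0 c3@2, authorship 2.....
After op 8 (move_left): buffer="cqhakh" (len 6), cursors c1@0 c2@0 c3@1, authorship 2.....
Authorship (.=original, N=cursor N): 2 . . . . .
Index 0: author = 2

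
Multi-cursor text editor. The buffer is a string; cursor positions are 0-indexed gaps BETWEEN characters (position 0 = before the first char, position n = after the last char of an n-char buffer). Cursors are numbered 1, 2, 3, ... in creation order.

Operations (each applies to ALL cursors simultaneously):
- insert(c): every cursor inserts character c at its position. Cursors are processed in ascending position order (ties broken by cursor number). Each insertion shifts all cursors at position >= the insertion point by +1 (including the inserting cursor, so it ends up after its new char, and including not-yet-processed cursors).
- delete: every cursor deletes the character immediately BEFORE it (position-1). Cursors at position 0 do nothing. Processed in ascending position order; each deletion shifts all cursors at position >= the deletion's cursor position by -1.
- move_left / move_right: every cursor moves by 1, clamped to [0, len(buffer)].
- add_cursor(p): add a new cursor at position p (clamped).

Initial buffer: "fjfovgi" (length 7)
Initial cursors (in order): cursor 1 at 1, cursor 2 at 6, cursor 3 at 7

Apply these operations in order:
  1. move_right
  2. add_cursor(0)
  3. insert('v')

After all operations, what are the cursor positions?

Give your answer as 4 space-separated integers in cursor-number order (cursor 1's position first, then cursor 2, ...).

After op 1 (move_right): buffer="fjfovgi" (len 7), cursors c1@2 c2@7 c3@7, authorship .......
After op 2 (add_cursor(0)): buffer="fjfovgi" (len 7), cursors c4@0 c1@2 c2@7 c3@7, authorship .......
After op 3 (insert('v')): buffer="vfjvfovgivv" (len 11), cursors c4@1 c1@4 c2@11 c3@11, authorship 4..1.....23

Answer: 4 11 11 1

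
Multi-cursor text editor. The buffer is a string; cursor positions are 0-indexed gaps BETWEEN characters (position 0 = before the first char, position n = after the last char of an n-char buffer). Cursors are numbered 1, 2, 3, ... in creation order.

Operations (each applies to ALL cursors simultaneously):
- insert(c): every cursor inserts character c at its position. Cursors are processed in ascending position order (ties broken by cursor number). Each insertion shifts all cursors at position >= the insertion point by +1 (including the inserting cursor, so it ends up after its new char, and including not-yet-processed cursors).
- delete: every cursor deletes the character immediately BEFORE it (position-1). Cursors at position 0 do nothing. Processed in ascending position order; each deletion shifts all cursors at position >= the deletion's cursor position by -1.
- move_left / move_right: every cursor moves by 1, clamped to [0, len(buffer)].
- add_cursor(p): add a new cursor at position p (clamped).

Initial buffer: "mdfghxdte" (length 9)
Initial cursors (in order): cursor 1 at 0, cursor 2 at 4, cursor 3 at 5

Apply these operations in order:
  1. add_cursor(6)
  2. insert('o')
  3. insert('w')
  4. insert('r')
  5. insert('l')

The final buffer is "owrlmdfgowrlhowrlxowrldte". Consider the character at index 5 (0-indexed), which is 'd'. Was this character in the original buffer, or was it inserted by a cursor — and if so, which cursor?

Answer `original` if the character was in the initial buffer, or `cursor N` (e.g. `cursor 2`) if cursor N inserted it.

After op 1 (add_cursor(6)): buffer="mdfghxdte" (len 9), cursors c1@0 c2@4 c3@5 c4@6, authorship .........
After op 2 (insert('o')): buffer="omdfgohoxodte" (len 13), cursors c1@1 c2@6 c3@8 c4@10, authorship 1....2.3.4...
After op 3 (insert('w')): buffer="owmdfgowhowxowdte" (len 17), cursors c1@2 c2@8 c3@11 c4@14, authorship 11....22.33.44...
After op 4 (insert('r')): buffer="owrmdfgowrhowrxowrdte" (len 21), cursors c1@3 c2@10 c3@14 c4@18, authorship 111....222.333.444...
After op 5 (insert('l')): buffer="owrlmdfgowrlhowrlxowrldte" (len 25), cursors c1@4 c2@12 c3@17 c4@22, authorship 1111....2222.3333.4444...
Authorship (.=original, N=cursor N): 1 1 1 1 . . . . 2 2 2 2 . 3 3 3 3 . 4 4 4 4 . . .
Index 5: author = original

Answer: original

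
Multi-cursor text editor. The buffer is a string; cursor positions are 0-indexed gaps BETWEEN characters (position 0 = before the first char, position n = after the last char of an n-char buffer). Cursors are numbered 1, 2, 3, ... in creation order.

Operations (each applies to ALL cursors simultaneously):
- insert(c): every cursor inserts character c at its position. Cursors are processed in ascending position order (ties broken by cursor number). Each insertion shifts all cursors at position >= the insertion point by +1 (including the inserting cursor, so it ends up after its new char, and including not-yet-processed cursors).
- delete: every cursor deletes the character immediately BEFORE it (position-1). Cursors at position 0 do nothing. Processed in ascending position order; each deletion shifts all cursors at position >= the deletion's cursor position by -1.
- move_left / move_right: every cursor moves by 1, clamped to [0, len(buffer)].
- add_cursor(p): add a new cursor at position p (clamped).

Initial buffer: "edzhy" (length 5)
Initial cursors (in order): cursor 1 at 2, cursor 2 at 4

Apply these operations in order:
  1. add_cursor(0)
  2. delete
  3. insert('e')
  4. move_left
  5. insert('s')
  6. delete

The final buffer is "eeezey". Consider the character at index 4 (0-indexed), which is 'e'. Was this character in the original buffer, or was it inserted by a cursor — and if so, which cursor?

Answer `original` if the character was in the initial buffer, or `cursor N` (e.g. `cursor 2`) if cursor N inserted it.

Answer: cursor 2

Derivation:
After op 1 (add_cursor(0)): buffer="edzhy" (len 5), cursors c3@0 c1@2 c2@4, authorship .....
After op 2 (delete): buffer="ezy" (len 3), cursors c3@0 c1@1 c2@2, authorship ...
After op 3 (insert('e')): buffer="eeezey" (len 6), cursors c3@1 c1@3 c2@5, authorship 3.1.2.
After op 4 (move_left): buffer="eeezey" (len 6), cursors c3@0 c1@2 c2@4, authorship 3.1.2.
After op 5 (insert('s')): buffer="seesezsey" (len 9), cursors c3@1 c1@4 c2@7, authorship 33.11.22.
After op 6 (delete): buffer="eeezey" (len 6), cursors c3@0 c1@2 c2@4, authorship 3.1.2.
Authorship (.=original, N=cursor N): 3 . 1 . 2 .
Index 4: author = 2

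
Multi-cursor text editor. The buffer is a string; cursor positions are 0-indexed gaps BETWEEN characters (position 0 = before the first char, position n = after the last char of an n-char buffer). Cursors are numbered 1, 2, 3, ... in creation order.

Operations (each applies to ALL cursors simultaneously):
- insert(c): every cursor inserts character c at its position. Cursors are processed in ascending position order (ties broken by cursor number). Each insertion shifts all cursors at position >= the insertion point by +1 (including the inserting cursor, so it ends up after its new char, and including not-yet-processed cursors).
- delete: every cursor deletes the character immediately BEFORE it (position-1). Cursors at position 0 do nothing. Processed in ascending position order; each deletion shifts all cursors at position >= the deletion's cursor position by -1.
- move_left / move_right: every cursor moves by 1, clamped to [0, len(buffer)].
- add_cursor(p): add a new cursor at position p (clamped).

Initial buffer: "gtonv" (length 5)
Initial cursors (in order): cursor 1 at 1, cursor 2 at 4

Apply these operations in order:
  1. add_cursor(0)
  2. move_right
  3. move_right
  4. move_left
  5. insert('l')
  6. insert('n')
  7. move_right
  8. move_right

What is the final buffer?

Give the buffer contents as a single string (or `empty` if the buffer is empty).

After op 1 (add_cursor(0)): buffer="gtonv" (len 5), cursors c3@0 c1@1 c2@4, authorship .....
After op 2 (move_right): buffer="gtonv" (len 5), cursors c3@1 c1@2 c2@5, authorship .....
After op 3 (move_right): buffer="gtonv" (len 5), cursors c3@2 c1@3 c2@5, authorship .....
After op 4 (move_left): buffer="gtonv" (len 5), cursors c3@1 c1@2 c2@4, authorship .....
After op 5 (insert('l')): buffer="gltlonlv" (len 8), cursors c3@2 c1@4 c2@7, authorship .3.1..2.
After op 6 (insert('n')): buffer="glntlnonlnv" (len 11), cursors c3@3 c1@6 c2@10, authorship .33.11..22.
After op 7 (move_right): buffer="glntlnonlnv" (len 11), cursors c3@4 c1@7 c2@11, authorship .33.11..22.
After op 8 (move_right): buffer="glntlnonlnv" (len 11), cursors c3@5 c1@8 c2@11, authorship .33.11..22.

Answer: glntlnonlnv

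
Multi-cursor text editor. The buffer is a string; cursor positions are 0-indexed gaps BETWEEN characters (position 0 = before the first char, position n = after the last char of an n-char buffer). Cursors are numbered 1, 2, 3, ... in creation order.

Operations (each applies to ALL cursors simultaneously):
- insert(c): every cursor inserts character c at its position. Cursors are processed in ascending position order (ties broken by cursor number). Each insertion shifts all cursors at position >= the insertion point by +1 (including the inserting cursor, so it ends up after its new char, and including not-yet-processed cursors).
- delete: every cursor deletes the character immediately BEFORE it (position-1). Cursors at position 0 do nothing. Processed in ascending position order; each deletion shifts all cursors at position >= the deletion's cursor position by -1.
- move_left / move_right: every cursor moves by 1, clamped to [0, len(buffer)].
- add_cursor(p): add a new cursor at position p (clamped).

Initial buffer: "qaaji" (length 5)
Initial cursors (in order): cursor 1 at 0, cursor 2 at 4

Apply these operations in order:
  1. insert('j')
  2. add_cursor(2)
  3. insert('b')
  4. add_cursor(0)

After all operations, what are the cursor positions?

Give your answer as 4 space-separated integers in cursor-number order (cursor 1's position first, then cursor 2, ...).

After op 1 (insert('j')): buffer="jqaajji" (len 7), cursors c1@1 c2@6, authorship 1....2.
After op 2 (add_cursor(2)): buffer="jqaajji" (len 7), cursors c1@1 c3@2 c2@6, authorship 1....2.
After op 3 (insert('b')): buffer="jbqbaajjbi" (len 10), cursors c1@2 c3@4 c2@9, authorship 11.3...22.
After op 4 (add_cursor(0)): buffer="jbqbaajjbi" (len 10), cursors c4@0 c1@2 c3@4 c2@9, authorship 11.3...22.

Answer: 2 9 4 0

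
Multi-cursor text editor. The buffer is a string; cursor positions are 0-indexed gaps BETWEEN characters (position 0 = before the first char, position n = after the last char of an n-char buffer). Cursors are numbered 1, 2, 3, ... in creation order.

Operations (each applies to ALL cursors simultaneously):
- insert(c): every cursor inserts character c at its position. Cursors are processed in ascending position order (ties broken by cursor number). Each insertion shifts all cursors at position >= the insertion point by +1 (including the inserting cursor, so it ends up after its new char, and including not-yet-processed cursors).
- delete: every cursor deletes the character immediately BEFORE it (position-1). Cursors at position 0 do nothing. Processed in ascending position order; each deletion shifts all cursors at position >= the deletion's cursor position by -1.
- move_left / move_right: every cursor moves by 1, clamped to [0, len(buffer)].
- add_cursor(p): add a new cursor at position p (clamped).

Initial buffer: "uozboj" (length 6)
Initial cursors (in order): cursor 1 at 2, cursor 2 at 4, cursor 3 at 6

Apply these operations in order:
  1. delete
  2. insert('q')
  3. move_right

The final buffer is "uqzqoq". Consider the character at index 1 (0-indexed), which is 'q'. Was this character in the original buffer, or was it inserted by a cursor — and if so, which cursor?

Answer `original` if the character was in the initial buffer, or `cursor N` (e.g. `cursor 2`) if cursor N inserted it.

After op 1 (delete): buffer="uzo" (len 3), cursors c1@1 c2@2 c3@3, authorship ...
After op 2 (insert('q')): buffer="uqzqoq" (len 6), cursors c1@2 c2@4 c3@6, authorship .1.2.3
After op 3 (move_right): buffer="uqzqoq" (len 6), cursors c1@3 c2@5 c3@6, authorship .1.2.3
Authorship (.=original, N=cursor N): . 1 . 2 . 3
Index 1: author = 1

Answer: cursor 1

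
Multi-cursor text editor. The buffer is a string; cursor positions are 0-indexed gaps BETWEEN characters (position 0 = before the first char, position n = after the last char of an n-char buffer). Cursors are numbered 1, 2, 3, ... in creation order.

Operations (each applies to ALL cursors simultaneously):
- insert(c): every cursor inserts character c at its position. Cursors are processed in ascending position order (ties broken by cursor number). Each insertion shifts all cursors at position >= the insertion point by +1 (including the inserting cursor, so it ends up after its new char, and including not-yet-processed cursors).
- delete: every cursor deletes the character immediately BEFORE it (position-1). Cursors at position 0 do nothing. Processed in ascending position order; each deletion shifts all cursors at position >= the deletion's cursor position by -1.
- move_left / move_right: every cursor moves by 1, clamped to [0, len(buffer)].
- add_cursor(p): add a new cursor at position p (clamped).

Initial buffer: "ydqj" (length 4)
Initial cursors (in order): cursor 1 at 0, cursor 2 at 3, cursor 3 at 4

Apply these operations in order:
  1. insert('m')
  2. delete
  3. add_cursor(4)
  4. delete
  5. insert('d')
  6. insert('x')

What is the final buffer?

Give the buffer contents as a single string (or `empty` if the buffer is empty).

Answer: dxydddxxx

Derivation:
After op 1 (insert('m')): buffer="mydqmjm" (len 7), cursors c1@1 c2@5 c3@7, authorship 1...2.3
After op 2 (delete): buffer="ydqj" (len 4), cursors c1@0 c2@3 c3@4, authorship ....
After op 3 (add_cursor(4)): buffer="ydqj" (len 4), cursors c1@0 c2@3 c3@4 c4@4, authorship ....
After op 4 (delete): buffer="y" (len 1), cursors c1@0 c2@1 c3@1 c4@1, authorship .
After op 5 (insert('d')): buffer="dyddd" (len 5), cursors c1@1 c2@5 c3@5 c4@5, authorship 1.234
After op 6 (insert('x')): buffer="dxydddxxx" (len 9), cursors c1@2 c2@9 c3@9 c4@9, authorship 11.234234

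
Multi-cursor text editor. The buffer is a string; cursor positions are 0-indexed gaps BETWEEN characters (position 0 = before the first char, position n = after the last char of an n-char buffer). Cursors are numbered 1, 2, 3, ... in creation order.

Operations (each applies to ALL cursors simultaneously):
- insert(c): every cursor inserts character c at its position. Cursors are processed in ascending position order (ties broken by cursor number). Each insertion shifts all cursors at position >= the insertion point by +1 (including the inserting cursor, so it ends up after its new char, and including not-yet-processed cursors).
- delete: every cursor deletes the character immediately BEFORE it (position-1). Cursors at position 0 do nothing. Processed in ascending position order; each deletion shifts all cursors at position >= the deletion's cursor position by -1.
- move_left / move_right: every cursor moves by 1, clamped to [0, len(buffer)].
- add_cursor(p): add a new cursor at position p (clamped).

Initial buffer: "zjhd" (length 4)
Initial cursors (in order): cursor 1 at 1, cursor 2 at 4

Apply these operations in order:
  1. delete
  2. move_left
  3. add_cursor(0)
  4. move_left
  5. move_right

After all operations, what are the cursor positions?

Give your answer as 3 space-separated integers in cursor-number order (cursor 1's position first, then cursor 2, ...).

Answer: 1 1 1

Derivation:
After op 1 (delete): buffer="jh" (len 2), cursors c1@0 c2@2, authorship ..
After op 2 (move_left): buffer="jh" (len 2), cursors c1@0 c2@1, authorship ..
After op 3 (add_cursor(0)): buffer="jh" (len 2), cursors c1@0 c3@0 c2@1, authorship ..
After op 4 (move_left): buffer="jh" (len 2), cursors c1@0 c2@0 c3@0, authorship ..
After op 5 (move_right): buffer="jh" (len 2), cursors c1@1 c2@1 c3@1, authorship ..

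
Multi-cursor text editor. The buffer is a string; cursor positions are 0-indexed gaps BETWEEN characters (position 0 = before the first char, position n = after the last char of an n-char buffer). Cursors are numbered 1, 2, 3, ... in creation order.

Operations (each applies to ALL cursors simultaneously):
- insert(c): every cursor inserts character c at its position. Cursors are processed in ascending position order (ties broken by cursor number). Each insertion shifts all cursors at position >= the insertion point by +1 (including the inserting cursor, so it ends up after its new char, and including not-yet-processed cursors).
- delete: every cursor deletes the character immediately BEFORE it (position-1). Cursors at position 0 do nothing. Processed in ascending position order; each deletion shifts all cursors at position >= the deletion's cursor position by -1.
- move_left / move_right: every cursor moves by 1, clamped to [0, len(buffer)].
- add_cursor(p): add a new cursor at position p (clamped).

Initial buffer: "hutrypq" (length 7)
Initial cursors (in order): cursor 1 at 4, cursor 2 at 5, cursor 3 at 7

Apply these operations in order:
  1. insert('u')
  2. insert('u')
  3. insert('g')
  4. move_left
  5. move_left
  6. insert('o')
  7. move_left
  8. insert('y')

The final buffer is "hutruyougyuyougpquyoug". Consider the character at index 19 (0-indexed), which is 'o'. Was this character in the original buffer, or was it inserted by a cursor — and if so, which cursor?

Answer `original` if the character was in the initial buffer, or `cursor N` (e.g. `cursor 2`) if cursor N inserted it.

After op 1 (insert('u')): buffer="hutruyupqu" (len 10), cursors c1@5 c2@7 c3@10, authorship ....1.2..3
After op 2 (insert('u')): buffer="hutruuyuupquu" (len 13), cursors c1@6 c2@9 c3@13, authorship ....11.22..33
After op 3 (insert('g')): buffer="hutruugyuugpquug" (len 16), cursors c1@7 c2@11 c3@16, authorship ....111.222..333
After op 4 (move_left): buffer="hutruugyuugpquug" (len 16), cursors c1@6 c2@10 c3@15, authorship ....111.222..333
After op 5 (move_left): buffer="hutruugyuugpquug" (len 16), cursors c1@5 c2@9 c3@14, authorship ....111.222..333
After op 6 (insert('o')): buffer="hutruougyuougpquoug" (len 19), cursors c1@6 c2@11 c3@17, authorship ....1111.2222..3333
After op 7 (move_left): buffer="hutruougyuougpquoug" (len 19), cursors c1@5 c2@10 c3@16, authorship ....1111.2222..3333
After op 8 (insert('y')): buffer="hutruyougyuyougpquyoug" (len 22), cursors c1@6 c2@12 c3@19, authorship ....11111.22222..33333
Authorship (.=original, N=cursor N): . . . . 1 1 1 1 1 . 2 2 2 2 2 . . 3 3 3 3 3
Index 19: author = 3

Answer: cursor 3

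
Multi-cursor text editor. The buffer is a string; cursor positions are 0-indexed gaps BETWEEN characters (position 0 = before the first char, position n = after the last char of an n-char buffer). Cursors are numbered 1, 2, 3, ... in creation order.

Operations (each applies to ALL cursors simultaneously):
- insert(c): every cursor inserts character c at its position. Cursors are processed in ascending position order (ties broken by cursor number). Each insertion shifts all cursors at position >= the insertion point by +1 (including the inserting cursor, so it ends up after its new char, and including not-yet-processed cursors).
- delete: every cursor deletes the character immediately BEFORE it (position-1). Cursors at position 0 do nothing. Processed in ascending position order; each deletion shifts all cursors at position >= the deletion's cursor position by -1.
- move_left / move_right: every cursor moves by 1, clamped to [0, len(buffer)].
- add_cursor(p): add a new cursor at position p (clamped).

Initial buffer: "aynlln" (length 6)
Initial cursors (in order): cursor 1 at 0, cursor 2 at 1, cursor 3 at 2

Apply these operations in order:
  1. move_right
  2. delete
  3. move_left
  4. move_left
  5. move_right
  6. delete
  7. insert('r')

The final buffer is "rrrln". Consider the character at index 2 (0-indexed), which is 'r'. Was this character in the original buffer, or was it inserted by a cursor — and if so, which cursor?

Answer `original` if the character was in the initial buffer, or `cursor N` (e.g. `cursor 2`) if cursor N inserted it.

After op 1 (move_right): buffer="aynlln" (len 6), cursors c1@1 c2@2 c3@3, authorship ......
After op 2 (delete): buffer="lln" (len 3), cursors c1@0 c2@0 c3@0, authorship ...
After op 3 (move_left): buffer="lln" (len 3), cursors c1@0 c2@0 c3@0, authorship ...
After op 4 (move_left): buffer="lln" (len 3), cursors c1@0 c2@0 c3@0, authorship ...
After op 5 (move_right): buffer="lln" (len 3), cursors c1@1 c2@1 c3@1, authorship ...
After op 6 (delete): buffer="ln" (len 2), cursors c1@0 c2@0 c3@0, authorship ..
After op 7 (insert('r')): buffer="rrrln" (len 5), cursors c1@3 c2@3 c3@3, authorship 123..
Authorship (.=original, N=cursor N): 1 2 3 . .
Index 2: author = 3

Answer: cursor 3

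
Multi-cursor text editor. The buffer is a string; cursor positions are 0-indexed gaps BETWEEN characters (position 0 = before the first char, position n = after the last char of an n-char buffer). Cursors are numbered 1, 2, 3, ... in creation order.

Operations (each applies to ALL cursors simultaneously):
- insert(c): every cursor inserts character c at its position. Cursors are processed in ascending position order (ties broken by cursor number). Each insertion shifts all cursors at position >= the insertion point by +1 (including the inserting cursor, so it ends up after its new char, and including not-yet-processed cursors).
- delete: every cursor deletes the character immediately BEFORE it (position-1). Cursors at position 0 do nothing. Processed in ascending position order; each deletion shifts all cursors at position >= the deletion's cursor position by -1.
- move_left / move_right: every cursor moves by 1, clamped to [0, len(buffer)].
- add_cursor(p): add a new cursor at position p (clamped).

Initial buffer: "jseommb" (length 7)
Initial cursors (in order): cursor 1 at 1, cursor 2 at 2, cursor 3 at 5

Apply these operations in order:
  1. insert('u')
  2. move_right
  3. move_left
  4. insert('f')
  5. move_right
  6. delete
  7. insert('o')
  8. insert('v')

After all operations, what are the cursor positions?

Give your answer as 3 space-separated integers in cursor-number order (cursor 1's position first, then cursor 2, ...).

After op 1 (insert('u')): buffer="jusueomumb" (len 10), cursors c1@2 c2@4 c3@8, authorship .1.2...3..
After op 2 (move_right): buffer="jusueomumb" (len 10), cursors c1@3 c2@5 c3@9, authorship .1.2...3..
After op 3 (move_left): buffer="jusueomumb" (len 10), cursors c1@2 c2@4 c3@8, authorship .1.2...3..
After op 4 (insert('f')): buffer="jufsufeomufmb" (len 13), cursors c1@3 c2@6 c3@11, authorship .11.22...33..
After op 5 (move_right): buffer="jufsufeomufmb" (len 13), cursors c1@4 c2@7 c3@12, authorship .11.22...33..
After op 6 (delete): buffer="jufufomufb" (len 10), cursors c1@3 c2@5 c3@9, authorship .1122..33.
After op 7 (insert('o')): buffer="jufoufoomufob" (len 13), cursors c1@4 c2@7 c3@12, authorship .111222..333.
After op 8 (insert('v')): buffer="jufovufovomufovb" (len 16), cursors c1@5 c2@9 c3@15, authorship .11112222..3333.

Answer: 5 9 15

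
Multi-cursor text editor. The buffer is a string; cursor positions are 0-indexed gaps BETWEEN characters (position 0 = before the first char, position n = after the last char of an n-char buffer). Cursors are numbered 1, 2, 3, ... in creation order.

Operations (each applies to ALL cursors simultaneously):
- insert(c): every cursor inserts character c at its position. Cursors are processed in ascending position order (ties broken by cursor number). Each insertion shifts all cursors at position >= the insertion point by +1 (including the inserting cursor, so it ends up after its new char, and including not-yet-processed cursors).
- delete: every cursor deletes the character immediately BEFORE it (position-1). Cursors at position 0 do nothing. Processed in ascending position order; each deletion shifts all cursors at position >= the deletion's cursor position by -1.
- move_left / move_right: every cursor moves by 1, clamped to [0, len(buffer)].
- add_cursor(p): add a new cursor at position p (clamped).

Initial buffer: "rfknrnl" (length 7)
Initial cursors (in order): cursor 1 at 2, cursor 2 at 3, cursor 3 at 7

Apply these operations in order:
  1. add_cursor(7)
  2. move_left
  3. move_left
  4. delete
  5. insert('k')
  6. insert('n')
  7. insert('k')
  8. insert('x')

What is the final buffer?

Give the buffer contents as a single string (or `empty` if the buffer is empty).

After op 1 (add_cursor(7)): buffer="rfknrnl" (len 7), cursors c1@2 c2@3 c3@7 c4@7, authorship .......
After op 2 (move_left): buffer="rfknrnl" (len 7), cursors c1@1 c2@2 c3@6 c4@6, authorship .......
After op 3 (move_left): buffer="rfknrnl" (len 7), cursors c1@0 c2@1 c3@5 c4@5, authorship .......
After op 4 (delete): buffer="fknl" (len 4), cursors c1@0 c2@0 c3@2 c4@2, authorship ....
After op 5 (insert('k')): buffer="kkfkkknl" (len 8), cursors c1@2 c2@2 c3@6 c4@6, authorship 12..34..
After op 6 (insert('n')): buffer="kknnfkkknnnl" (len 12), cursors c1@4 c2@4 c3@10 c4@10, authorship 1212..3434..
After op 7 (insert('k')): buffer="kknnkkfkkknnkknl" (len 16), cursors c1@6 c2@6 c3@14 c4@14, authorship 121212..343434..
After op 8 (insert('x')): buffer="kknnkkxxfkkknnkkxxnl" (len 20), cursors c1@8 c2@8 c3@18 c4@18, authorship 12121212..34343434..

Answer: kknnkkxxfkkknnkkxxnl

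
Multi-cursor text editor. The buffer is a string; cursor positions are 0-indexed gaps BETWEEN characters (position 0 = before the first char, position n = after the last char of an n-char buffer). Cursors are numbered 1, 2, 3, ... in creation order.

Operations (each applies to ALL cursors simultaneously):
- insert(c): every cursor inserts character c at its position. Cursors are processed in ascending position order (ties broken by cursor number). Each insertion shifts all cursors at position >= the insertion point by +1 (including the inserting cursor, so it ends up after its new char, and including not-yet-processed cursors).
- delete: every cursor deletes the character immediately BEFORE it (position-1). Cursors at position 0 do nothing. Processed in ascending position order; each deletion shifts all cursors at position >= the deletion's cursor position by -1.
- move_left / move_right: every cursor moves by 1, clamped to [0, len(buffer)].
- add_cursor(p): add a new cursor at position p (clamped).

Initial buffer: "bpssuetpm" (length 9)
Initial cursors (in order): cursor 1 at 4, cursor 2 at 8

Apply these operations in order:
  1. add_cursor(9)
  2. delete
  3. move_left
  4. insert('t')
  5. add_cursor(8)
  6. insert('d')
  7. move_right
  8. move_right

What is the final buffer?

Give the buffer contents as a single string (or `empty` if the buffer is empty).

After op 1 (add_cursor(9)): buffer="bpssuetpm" (len 9), cursors c1@4 c2@8 c3@9, authorship .........
After op 2 (delete): buffer="bpsuet" (len 6), cursors c1@3 c2@6 c3@6, authorship ......
After op 3 (move_left): buffer="bpsuet" (len 6), cursors c1@2 c2@5 c3@5, authorship ......
After op 4 (insert('t')): buffer="bptsuettt" (len 9), cursors c1@3 c2@8 c3@8, authorship ..1...23.
After op 5 (add_cursor(8)): buffer="bptsuettt" (len 9), cursors c1@3 c2@8 c3@8 c4@8, authorship ..1...23.
After op 6 (insert('d')): buffer="bptdsuettdddt" (len 13), cursors c1@4 c2@12 c3@12 c4@12, authorship ..11...23234.
After op 7 (move_right): buffer="bptdsuettdddt" (len 13), cursors c1@5 c2@13 c3@13 c4@13, authorship ..11...23234.
After op 8 (move_right): buffer="bptdsuettdddt" (len 13), cursors c1@6 c2@13 c3@13 c4@13, authorship ..11...23234.

Answer: bptdsuettdddt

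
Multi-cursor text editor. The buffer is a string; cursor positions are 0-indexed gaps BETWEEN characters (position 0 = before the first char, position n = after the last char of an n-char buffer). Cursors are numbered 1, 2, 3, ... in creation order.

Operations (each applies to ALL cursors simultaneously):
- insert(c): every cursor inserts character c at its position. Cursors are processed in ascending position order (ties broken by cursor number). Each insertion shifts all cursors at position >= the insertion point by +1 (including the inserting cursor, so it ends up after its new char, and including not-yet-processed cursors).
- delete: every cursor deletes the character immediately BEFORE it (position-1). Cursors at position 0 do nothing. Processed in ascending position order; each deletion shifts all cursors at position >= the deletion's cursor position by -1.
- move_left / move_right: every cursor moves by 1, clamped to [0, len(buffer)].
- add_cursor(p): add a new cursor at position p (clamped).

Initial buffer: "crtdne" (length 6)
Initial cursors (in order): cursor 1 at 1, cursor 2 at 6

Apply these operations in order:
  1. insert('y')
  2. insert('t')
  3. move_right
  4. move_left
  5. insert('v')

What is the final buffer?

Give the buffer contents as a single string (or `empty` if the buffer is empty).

After op 1 (insert('y')): buffer="cyrtdney" (len 8), cursors c1@2 c2@8, authorship .1.....2
After op 2 (insert('t')): buffer="cytrtdneyt" (len 10), cursors c1@3 c2@10, authorship .11.....22
After op 3 (move_right): buffer="cytrtdneyt" (len 10), cursors c1@4 c2@10, authorship .11.....22
After op 4 (move_left): buffer="cytrtdneyt" (len 10), cursors c1@3 c2@9, authorship .11.....22
After op 5 (insert('v')): buffer="cytvrtdneyvt" (len 12), cursors c1@4 c2@11, authorship .111.....222

Answer: cytvrtdneyvt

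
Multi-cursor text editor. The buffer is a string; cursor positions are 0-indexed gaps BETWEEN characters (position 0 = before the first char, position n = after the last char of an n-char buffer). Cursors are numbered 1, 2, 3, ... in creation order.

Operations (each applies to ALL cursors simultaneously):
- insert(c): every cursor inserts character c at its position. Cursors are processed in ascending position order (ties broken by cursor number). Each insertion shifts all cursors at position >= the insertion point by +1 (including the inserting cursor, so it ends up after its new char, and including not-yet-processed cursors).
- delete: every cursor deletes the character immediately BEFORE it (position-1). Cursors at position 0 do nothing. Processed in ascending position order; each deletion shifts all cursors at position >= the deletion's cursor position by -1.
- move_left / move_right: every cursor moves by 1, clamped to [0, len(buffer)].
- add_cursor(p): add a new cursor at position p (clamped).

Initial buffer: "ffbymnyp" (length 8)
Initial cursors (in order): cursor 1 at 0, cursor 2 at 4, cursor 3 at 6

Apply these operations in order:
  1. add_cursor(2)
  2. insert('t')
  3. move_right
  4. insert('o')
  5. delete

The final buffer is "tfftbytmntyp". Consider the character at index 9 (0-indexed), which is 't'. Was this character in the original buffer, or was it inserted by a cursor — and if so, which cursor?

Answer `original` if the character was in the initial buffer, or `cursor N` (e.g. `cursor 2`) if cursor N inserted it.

Answer: cursor 3

Derivation:
After op 1 (add_cursor(2)): buffer="ffbymnyp" (len 8), cursors c1@0 c4@2 c2@4 c3@6, authorship ........
After op 2 (insert('t')): buffer="tfftbytmntyp" (len 12), cursors c1@1 c4@4 c2@7 c3@10, authorship 1..4..2..3..
After op 3 (move_right): buffer="tfftbytmntyp" (len 12), cursors c1@2 c4@5 c2@8 c3@11, authorship 1..4..2..3..
After op 4 (insert('o')): buffer="tfoftboytmontyop" (len 16), cursors c1@3 c4@7 c2@11 c3@15, authorship 1.1.4.4.2.2.3.3.
After op 5 (delete): buffer="tfftbytmntyp" (len 12), cursors c1@2 c4@5 c2@8 c3@11, authorship 1..4..2..3..
Authorship (.=original, N=cursor N): 1 . . 4 . . 2 . . 3 . .
Index 9: author = 3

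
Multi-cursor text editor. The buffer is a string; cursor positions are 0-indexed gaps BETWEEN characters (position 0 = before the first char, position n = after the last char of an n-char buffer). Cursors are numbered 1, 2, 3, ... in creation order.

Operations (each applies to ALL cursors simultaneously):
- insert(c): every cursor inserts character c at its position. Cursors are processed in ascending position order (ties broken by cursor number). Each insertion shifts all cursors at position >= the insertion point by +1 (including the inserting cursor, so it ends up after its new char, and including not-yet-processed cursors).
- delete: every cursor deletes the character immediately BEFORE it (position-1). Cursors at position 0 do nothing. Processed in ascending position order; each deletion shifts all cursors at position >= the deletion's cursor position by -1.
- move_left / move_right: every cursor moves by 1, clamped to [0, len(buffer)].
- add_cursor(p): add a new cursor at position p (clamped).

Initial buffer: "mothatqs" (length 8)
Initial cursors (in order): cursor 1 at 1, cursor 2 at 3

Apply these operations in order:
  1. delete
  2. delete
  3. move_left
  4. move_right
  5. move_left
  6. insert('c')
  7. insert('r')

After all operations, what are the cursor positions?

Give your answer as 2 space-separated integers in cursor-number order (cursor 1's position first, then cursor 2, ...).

Answer: 4 4

Derivation:
After op 1 (delete): buffer="ohatqs" (len 6), cursors c1@0 c2@1, authorship ......
After op 2 (delete): buffer="hatqs" (len 5), cursors c1@0 c2@0, authorship .....
After op 3 (move_left): buffer="hatqs" (len 5), cursors c1@0 c2@0, authorship .....
After op 4 (move_right): buffer="hatqs" (len 5), cursors c1@1 c2@1, authorship .....
After op 5 (move_left): buffer="hatqs" (len 5), cursors c1@0 c2@0, authorship .....
After op 6 (insert('c')): buffer="cchatqs" (len 7), cursors c1@2 c2@2, authorship 12.....
After op 7 (insert('r')): buffer="ccrrhatqs" (len 9), cursors c1@4 c2@4, authorship 1212.....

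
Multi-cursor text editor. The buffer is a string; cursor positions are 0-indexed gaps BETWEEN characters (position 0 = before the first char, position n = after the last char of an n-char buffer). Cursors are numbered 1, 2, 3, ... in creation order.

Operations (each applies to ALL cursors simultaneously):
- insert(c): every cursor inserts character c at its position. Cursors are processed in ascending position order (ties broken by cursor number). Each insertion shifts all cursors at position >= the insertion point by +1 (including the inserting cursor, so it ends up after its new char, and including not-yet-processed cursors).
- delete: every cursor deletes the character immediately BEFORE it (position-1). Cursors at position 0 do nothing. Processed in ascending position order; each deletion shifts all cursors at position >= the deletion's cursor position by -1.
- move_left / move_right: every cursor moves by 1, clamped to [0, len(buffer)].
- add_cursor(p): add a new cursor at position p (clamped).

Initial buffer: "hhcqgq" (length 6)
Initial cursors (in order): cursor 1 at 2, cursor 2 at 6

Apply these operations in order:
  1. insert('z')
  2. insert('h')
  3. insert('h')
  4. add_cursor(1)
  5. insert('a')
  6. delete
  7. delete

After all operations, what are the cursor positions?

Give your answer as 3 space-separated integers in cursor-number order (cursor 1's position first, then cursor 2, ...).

After op 1 (insert('z')): buffer="hhzcqgqz" (len 8), cursors c1@3 c2@8, authorship ..1....2
After op 2 (insert('h')): buffer="hhzhcqgqzh" (len 10), cursors c1@4 c2@10, authorship ..11....22
After op 3 (insert('h')): buffer="hhzhhcqgqzhh" (len 12), cursors c1@5 c2@12, authorship ..111....222
After op 4 (add_cursor(1)): buffer="hhzhhcqgqzhh" (len 12), cursors c3@1 c1@5 c2@12, authorship ..111....222
After op 5 (insert('a')): buffer="hahzhhacqgqzhha" (len 15), cursors c3@2 c1@7 c2@15, authorship .3.1111....2222
After op 6 (delete): buffer="hhzhhcqgqzhh" (len 12), cursors c3@1 c1@5 c2@12, authorship ..111....222
After op 7 (delete): buffer="hzhcqgqzh" (len 9), cursors c3@0 c1@3 c2@9, authorship .11....22

Answer: 3 9 0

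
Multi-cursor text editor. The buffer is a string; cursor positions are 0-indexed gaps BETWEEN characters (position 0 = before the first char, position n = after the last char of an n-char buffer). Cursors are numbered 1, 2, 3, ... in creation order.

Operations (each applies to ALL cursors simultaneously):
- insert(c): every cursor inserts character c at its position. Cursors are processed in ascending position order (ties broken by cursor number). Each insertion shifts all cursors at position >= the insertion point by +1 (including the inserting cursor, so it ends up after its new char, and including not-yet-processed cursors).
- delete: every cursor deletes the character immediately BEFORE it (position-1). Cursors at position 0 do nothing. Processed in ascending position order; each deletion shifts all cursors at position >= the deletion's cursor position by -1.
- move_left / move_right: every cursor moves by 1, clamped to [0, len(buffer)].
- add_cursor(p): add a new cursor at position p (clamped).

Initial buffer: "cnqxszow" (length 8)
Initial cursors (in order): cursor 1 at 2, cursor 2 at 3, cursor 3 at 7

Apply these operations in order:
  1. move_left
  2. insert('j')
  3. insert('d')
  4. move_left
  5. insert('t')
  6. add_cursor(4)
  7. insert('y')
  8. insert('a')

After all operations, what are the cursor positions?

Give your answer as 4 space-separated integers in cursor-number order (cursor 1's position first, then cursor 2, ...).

Answer: 5 13 22 8

Derivation:
After op 1 (move_left): buffer="cnqxszow" (len 8), cursors c1@1 c2@2 c3@6, authorship ........
After op 2 (insert('j')): buffer="cjnjqxszjow" (len 11), cursors c1@2 c2@4 c3@9, authorship .1.2....3..
After op 3 (insert('d')): buffer="cjdnjdqxszjdow" (len 14), cursors c1@3 c2@6 c3@12, authorship .11.22....33..
After op 4 (move_left): buffer="cjdnjdqxszjdow" (len 14), cursors c1@2 c2@5 c3@11, authorship .11.22....33..
After op 5 (insert('t')): buffer="cjtdnjtdqxszjtdow" (len 17), cursors c1@3 c2@7 c3@14, authorship .111.222....333..
After op 6 (add_cursor(4)): buffer="cjtdnjtdqxszjtdow" (len 17), cursors c1@3 c4@4 c2@7 c3@14, authorship .111.222....333..
After op 7 (insert('y')): buffer="cjtydynjtydqxszjtydow" (len 21), cursors c1@4 c4@6 c2@10 c3@18, authorship .11114.2222....3333..
After op 8 (insert('a')): buffer="cjtyadyanjtyadqxszjtyadow" (len 25), cursors c1@5 c4@8 c2@13 c3@22, authorship .1111144.22222....33333..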